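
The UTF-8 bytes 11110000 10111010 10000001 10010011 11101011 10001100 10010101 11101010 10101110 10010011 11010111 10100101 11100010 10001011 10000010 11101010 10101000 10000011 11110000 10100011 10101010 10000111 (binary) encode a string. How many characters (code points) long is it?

Byte at offset 0: 0xF0 = 11110000 → 4-byte char (#1). Advance 4.
Byte at offset 4: 0xEB = 11101011 → 3-byte char (#2). Advance 3.
Byte at offset 7: 0xEA = 11101010 → 3-byte char (#3). Advance 3.
Byte at offset 10: 0xD7 = 11010111 → 2-byte char (#4). Advance 2.
Byte at offset 12: 0xE2 = 11100010 → 3-byte char (#5). Advance 3.
Byte at offset 15: 0xEA = 11101010 → 3-byte char (#6). Advance 3.
Byte at offset 18: 0xF0 = 11110000 → 4-byte char (#7). Advance 4.
Reached end at offset 22 after 7 code points.

7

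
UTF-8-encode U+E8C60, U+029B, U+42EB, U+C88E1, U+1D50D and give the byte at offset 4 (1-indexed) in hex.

0xA0

1-indexed offset 4 is 0-indexed offset 3.
U+E8C60 → 4-byte form F3 A8 B1 A0 at offsets 0–3.
Offset 3 falls in char 1's range; it's byte 4 of F3 A8 B1 A0 = 0xA0.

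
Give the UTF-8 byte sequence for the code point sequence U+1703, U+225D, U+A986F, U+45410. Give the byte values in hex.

U+1703: 3-byte form → E1 9C 83.
U+225D: 3-byte form → E2 89 9D.
U+A986F: 4-byte form → F2 A9 A1 AF.
U+45410: 4-byte form → F1 85 90 90.
Concatenated (14 bytes): E1 9C 83 E2 89 9D F2 A9 A1 AF F1 85 90 90.

E1 9C 83 E2 89 9D F2 A9 A1 AF F1 85 90 90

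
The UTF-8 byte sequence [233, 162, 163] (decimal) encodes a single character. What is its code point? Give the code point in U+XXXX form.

Leading byte 0xE9 = 11101001 matches 1110xxxx → 3-byte sequence.
Byte 1: 0xE9 = 11101001, payload 1001 (4 bits).
Byte 2: 0xA2 = 10100010 (10xxxxxx ✓), payload 100010.
Byte 3: 0xA3 = 10100011 (10xxxxxx ✓), payload 100011.
Concatenate: 1001100010100011 = 0x98A3 (16 bits → U+98A3).

U+98A3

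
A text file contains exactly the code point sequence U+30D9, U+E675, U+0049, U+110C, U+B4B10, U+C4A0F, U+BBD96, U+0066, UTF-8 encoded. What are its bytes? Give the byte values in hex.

U+30D9: 3-byte form → E3 83 99.
U+E675: 3-byte form → EE 99 B5.
U+0049: 1-byte form → 49.
U+110C: 3-byte form → E1 84 8C.
U+B4B10: 4-byte form → F2 B4 AC 90.
U+C4A0F: 4-byte form → F3 84 A8 8F.
U+BBD96: 4-byte form → F2 BB B6 96.
U+0066: 1-byte form → 66.
Concatenated (23 bytes): E3 83 99 EE 99 B5 49 E1 84 8C F2 B4 AC 90 F3 84 A8 8F F2 BB B6 96 66.

E3 83 99 EE 99 B5 49 E1 84 8C F2 B4 AC 90 F3 84 A8 8F F2 BB B6 96 66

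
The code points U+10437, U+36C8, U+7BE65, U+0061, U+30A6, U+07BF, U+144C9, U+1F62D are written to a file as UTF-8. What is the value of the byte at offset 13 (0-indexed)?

U+10437 → 4-byte form F0 90 90 B7 at offsets 0–3.
U+36C8 → 3-byte form E3 9B 88 at offsets 4–6.
U+7BE65 → 4-byte form F1 BB B9 A5 at offsets 7–10.
U+0061 → 1-byte form 61 at offsets 11–11.
U+30A6 → 3-byte form E3 82 A6 at offsets 12–14.
Offset 13 falls in char 5's range; it's byte 2 of E3 82 A6 = 0x82.

0x82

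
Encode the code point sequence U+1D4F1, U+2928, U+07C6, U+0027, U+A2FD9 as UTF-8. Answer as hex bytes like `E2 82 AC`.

U+1D4F1: 4-byte form → F0 9D 93 B1.
U+2928: 3-byte form → E2 A4 A8.
U+07C6: 2-byte form → DF 86.
U+0027: 1-byte form → 27.
U+A2FD9: 4-byte form → F2 A2 BF 99.
Concatenated (14 bytes): F0 9D 93 B1 E2 A4 A8 DF 86 27 F2 A2 BF 99.

F0 9D 93 B1 E2 A4 A8 DF 86 27 F2 A2 BF 99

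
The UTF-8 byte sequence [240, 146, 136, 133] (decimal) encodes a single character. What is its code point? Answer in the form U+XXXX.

Leading byte 0xF0 = 11110000 matches 11110xxx → 4-byte sequence.
Byte 1: 0xF0 = 11110000, payload 000 (3 bits).
Byte 2: 0x92 = 10010010 (10xxxxxx ✓), payload 010010.
Byte 3: 0x88 = 10001000 (10xxxxxx ✓), payload 001000.
Byte 4: 0x85 = 10000101 (10xxxxxx ✓), payload 000101.
Concatenate: 000010010001000000101 = 0x12205 (21 bits → U+12205).

U+12205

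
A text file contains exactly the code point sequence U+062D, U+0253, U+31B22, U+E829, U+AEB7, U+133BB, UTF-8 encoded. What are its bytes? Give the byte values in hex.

D8 AD C9 93 F0 B1 AC A2 EE A0 A9 EA BA B7 F0 93 8E BB

U+062D: 2-byte form → D8 AD.
U+0253: 2-byte form → C9 93.
U+31B22: 4-byte form → F0 B1 AC A2.
U+E829: 3-byte form → EE A0 A9.
U+AEB7: 3-byte form → EA BA B7.
U+133BB: 4-byte form → F0 93 8E BB.
Concatenated (18 bytes): D8 AD C9 93 F0 B1 AC A2 EE A0 A9 EA BA B7 F0 93 8E BB.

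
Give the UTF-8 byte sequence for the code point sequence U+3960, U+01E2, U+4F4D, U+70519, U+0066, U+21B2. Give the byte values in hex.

U+3960: 3-byte form → E3 A5 A0.
U+01E2: 2-byte form → C7 A2.
U+4F4D: 3-byte form → E4 BD 8D.
U+70519: 4-byte form → F1 B0 94 99.
U+0066: 1-byte form → 66.
U+21B2: 3-byte form → E2 86 B2.
Concatenated (16 bytes): E3 A5 A0 C7 A2 E4 BD 8D F1 B0 94 99 66 E2 86 B2.

E3 A5 A0 C7 A2 E4 BD 8D F1 B0 94 99 66 E2 86 B2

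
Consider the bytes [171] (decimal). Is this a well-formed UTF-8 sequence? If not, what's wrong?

Byte 0xAB = 10101011 has the form 10xxxxxx — a continuation byte — but there is no preceding leading byte.

invalid (continuation byte with no leading byte)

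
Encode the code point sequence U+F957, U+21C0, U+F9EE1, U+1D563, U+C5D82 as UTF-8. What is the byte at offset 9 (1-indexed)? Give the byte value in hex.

1-indexed offset 9 is 0-indexed offset 8.
U+F957 → 3-byte form EF A5 97 at offsets 0–2.
U+21C0 → 3-byte form E2 87 80 at offsets 3–5.
U+F9EE1 → 4-byte form F3 B9 BB A1 at offsets 6–9.
Offset 8 falls in char 3's range; it's byte 3 of F3 B9 BB A1 = 0xBB.

0xBB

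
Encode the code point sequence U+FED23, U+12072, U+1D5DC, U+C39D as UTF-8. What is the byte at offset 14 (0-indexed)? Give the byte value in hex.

0x9D

U+FED23 → 4-byte form F3 BE B4 A3 at offsets 0–3.
U+12072 → 4-byte form F0 92 81 B2 at offsets 4–7.
U+1D5DC → 4-byte form F0 9D 97 9C at offsets 8–11.
U+C39D → 3-byte form EC 8E 9D at offsets 12–14.
Offset 14 falls in char 4's range; it's byte 3 of EC 8E 9D = 0x9D.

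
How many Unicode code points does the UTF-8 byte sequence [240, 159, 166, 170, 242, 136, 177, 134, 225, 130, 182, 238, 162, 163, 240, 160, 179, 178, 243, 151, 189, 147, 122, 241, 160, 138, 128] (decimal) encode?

8

Byte at offset 0: 0xF0 = 11110000 → 4-byte char (#1). Advance 4.
Byte at offset 4: 0xF2 = 11110010 → 4-byte char (#2). Advance 4.
Byte at offset 8: 0xE1 = 11100001 → 3-byte char (#3). Advance 3.
Byte at offset 11: 0xEE = 11101110 → 3-byte char (#4). Advance 3.
Byte at offset 14: 0xF0 = 11110000 → 4-byte char (#5). Advance 4.
Byte at offset 18: 0xF3 = 11110011 → 4-byte char (#6). Advance 4.
Byte at offset 22: 0x7A = 01111010 → 1-byte char (#7). Advance 1.
Byte at offset 23: 0xF1 = 11110001 → 4-byte char (#8). Advance 4.
Reached end at offset 27 after 8 code points.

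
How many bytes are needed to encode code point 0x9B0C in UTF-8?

3

U+9B0C = 0x9B0C. UTF-8 uses 1 byte below 0x80, 2 below 0x800, 3 below 0x10000, 4 up to 0x10FFFF. 0x9B0C is in U+0800–U+FFFF → 3 bytes.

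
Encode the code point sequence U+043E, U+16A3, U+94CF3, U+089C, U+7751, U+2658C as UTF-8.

U+043E: 2-byte form → D0 BE.
U+16A3: 3-byte form → E1 9A A3.
U+94CF3: 4-byte form → F2 94 B3 B3.
U+089C: 3-byte form → E0 A2 9C.
U+7751: 3-byte form → E7 9D 91.
U+2658C: 4-byte form → F0 A6 96 8C.
Concatenated (19 bytes): D0 BE E1 9A A3 F2 94 B3 B3 E0 A2 9C E7 9D 91 F0 A6 96 8C.

D0 BE E1 9A A3 F2 94 B3 B3 E0 A2 9C E7 9D 91 F0 A6 96 8C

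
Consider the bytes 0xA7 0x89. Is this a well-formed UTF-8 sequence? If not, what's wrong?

invalid (continuation byte with no leading byte)

Byte 0xA7 = 10100111 has the form 10xxxxxx — a continuation byte — but there is no preceding leading byte.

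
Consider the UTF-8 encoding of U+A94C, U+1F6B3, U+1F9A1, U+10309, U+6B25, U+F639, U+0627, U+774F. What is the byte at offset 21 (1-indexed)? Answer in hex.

1-indexed offset 21 is 0-indexed offset 20.
U+A94C → 3-byte form EA A5 8C at offsets 0–2.
U+1F6B3 → 4-byte form F0 9F 9A B3 at offsets 3–6.
U+1F9A1 → 4-byte form F0 9F A6 A1 at offsets 7–10.
U+10309 → 4-byte form F0 90 8C 89 at offsets 11–14.
U+6B25 → 3-byte form E6 AC A5 at offsets 15–17.
U+F639 → 3-byte form EF 98 B9 at offsets 18–20.
Offset 20 falls in char 6's range; it's byte 3 of EF 98 B9 = 0xB9.

0xB9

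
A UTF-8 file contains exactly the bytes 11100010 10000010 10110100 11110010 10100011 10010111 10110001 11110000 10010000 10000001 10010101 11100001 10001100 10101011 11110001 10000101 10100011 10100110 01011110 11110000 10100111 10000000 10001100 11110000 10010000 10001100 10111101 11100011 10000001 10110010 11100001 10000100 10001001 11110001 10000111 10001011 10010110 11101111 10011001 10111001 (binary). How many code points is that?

12

Byte at offset 0: 0xE2 = 11100010 → 3-byte char (#1). Advance 3.
Byte at offset 3: 0xF2 = 11110010 → 4-byte char (#2). Advance 4.
Byte at offset 7: 0xF0 = 11110000 → 4-byte char (#3). Advance 4.
Byte at offset 11: 0xE1 = 11100001 → 3-byte char (#4). Advance 3.
Byte at offset 14: 0xF1 = 11110001 → 4-byte char (#5). Advance 4.
Byte at offset 18: 0x5E = 01011110 → 1-byte char (#6). Advance 1.
Byte at offset 19: 0xF0 = 11110000 → 4-byte char (#7). Advance 4.
Byte at offset 23: 0xF0 = 11110000 → 4-byte char (#8). Advance 4.
Byte at offset 27: 0xE3 = 11100011 → 3-byte char (#9). Advance 3.
Byte at offset 30: 0xE1 = 11100001 → 3-byte char (#10). Advance 3.
Byte at offset 33: 0xF1 = 11110001 → 4-byte char (#11). Advance 4.
Byte at offset 37: 0xEF = 11101111 → 3-byte char (#12). Advance 3.
Reached end at offset 40 after 12 code points.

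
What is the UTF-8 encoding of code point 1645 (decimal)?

U+066D = 0x66D = 1645 decimal. In range U+0080–U+07FF → 2-byte form: 110xxxxx 10xxxxxx.
Binary (11 bits): 11001101101.
Split 5+6: 11001 | 101101.
Byte 1: 11011001 = 0xD9.
Byte 2: 10101101 = 0xAD.

D9 AD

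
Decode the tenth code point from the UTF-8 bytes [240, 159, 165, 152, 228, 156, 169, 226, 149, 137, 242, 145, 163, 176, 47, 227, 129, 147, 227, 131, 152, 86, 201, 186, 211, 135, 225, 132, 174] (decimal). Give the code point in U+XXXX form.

Offset 0: leading byte 0xF0 = 11110000 → 4-byte char #1 = F0 9F A5 98.
Offset 4: leading byte 0xE4 = 11100100 → 3-byte char #2 = E4 9C A9.
Offset 7: leading byte 0xE2 = 11100010 → 3-byte char #3 = E2 95 89.
Offset 10: leading byte 0xF2 = 11110010 → 4-byte char #4 = F2 91 A3 B0.
Offset 14: leading byte 0x2F = 00101111 → 1-byte char #5 = 2F.
Offset 15: leading byte 0xE3 = 11100011 → 3-byte char #6 = E3 81 93.
Offset 18: leading byte 0xE3 = 11100011 → 3-byte char #7 = E3 83 98.
Offset 21: leading byte 0x56 = 01010110 → 1-byte char #8 = 56.
Offset 22: leading byte 0xC9 = 11001001 → 2-byte char #9 = C9 BA.
Offset 24: leading byte 0xD3 = 11010011 → 2-byte char #10 = D3 87.
Leading byte 0xD3 = 11010011 matches 110xxxxx → 2-byte sequence.
Byte 1: 0xD3 = 11010011, payload 10011 (5 bits).
Byte 2: 0x87 = 10000111 (10xxxxxx ✓), payload 000111.
Concatenate: 10011000111 = 0x4C7 (11 bits → U+04C7).

U+04C7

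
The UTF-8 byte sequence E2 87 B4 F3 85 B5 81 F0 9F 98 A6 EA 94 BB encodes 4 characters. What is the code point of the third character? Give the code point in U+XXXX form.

Offset 0: leading byte 0xE2 = 11100010 → 3-byte char #1 = E2 87 B4.
Offset 3: leading byte 0xF3 = 11110011 → 4-byte char #2 = F3 85 B5 81.
Offset 7: leading byte 0xF0 = 11110000 → 4-byte char #3 = F0 9F 98 A6.
Leading byte 0xF0 = 11110000 matches 11110xxx → 4-byte sequence.
Byte 1: 0xF0 = 11110000, payload 000 (3 bits).
Byte 2: 0x9F = 10011111 (10xxxxxx ✓), payload 011111.
Byte 3: 0x98 = 10011000 (10xxxxxx ✓), payload 011000.
Byte 4: 0xA6 = 10100110 (10xxxxxx ✓), payload 100110.
Concatenate: 000011111011000100110 = 0x1F626 (21 bits → U+1F626).

U+1F626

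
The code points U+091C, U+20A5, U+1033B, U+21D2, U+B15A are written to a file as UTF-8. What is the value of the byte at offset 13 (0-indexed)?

U+091C → 3-byte form E0 A4 9C at offsets 0–2.
U+20A5 → 3-byte form E2 82 A5 at offsets 3–5.
U+1033B → 4-byte form F0 90 8C BB at offsets 6–9.
U+21D2 → 3-byte form E2 87 92 at offsets 10–12.
U+B15A → 3-byte form EB 85 9A at offsets 13–15.
Offset 13 falls in char 5's range; it's byte 1 of EB 85 9A = 0xEB.

0xEB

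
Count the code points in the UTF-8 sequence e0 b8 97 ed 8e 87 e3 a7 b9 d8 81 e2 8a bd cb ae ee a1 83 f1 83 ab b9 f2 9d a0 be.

9

Byte at offset 0: 0xE0 = 11100000 → 3-byte char (#1). Advance 3.
Byte at offset 3: 0xED = 11101101 → 3-byte char (#2). Advance 3.
Byte at offset 6: 0xE3 = 11100011 → 3-byte char (#3). Advance 3.
Byte at offset 9: 0xD8 = 11011000 → 2-byte char (#4). Advance 2.
Byte at offset 11: 0xE2 = 11100010 → 3-byte char (#5). Advance 3.
Byte at offset 14: 0xCB = 11001011 → 2-byte char (#6). Advance 2.
Byte at offset 16: 0xEE = 11101110 → 3-byte char (#7). Advance 3.
Byte at offset 19: 0xF1 = 11110001 → 4-byte char (#8). Advance 4.
Byte at offset 23: 0xF2 = 11110010 → 4-byte char (#9). Advance 4.
Reached end at offset 27 after 9 code points.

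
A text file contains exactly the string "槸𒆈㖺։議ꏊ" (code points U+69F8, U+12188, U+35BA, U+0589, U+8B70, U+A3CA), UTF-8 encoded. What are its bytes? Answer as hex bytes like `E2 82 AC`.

U+69F8: 3-byte form → E6 A7 B8.
U+12188: 4-byte form → F0 92 86 88.
U+35BA: 3-byte form → E3 96 BA.
U+0589: 2-byte form → D6 89.
U+8B70: 3-byte form → E8 AD B0.
U+A3CA: 3-byte form → EA 8F 8A.
Concatenated (18 bytes): E6 A7 B8 F0 92 86 88 E3 96 BA D6 89 E8 AD B0 EA 8F 8A.

E6 A7 B8 F0 92 86 88 E3 96 BA D6 89 E8 AD B0 EA 8F 8A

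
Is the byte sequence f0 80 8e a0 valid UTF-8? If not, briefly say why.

invalid (overlong encoding)

Leading byte 0xF0 = 11110000 → 4-byte form.
Continuation bytes all match 10xxxxxx. Payload decodes to 0x3A0.
But 0x3A0 < 0x10000, the minimum for a 4-byte sequence — this is an overlong encoding.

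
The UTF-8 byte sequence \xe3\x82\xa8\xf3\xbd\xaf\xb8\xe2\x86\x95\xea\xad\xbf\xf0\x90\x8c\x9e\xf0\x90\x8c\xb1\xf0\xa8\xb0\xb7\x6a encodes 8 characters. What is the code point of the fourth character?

Offset 0: leading byte 0xE3 = 11100011 → 3-byte char #1 = E3 82 A8.
Offset 3: leading byte 0xF3 = 11110011 → 4-byte char #2 = F3 BD AF B8.
Offset 7: leading byte 0xE2 = 11100010 → 3-byte char #3 = E2 86 95.
Offset 10: leading byte 0xEA = 11101010 → 3-byte char #4 = EA AD BF.
Leading byte 0xEA = 11101010 matches 1110xxxx → 3-byte sequence.
Byte 1: 0xEA = 11101010, payload 1010 (4 bits).
Byte 2: 0xAD = 10101101 (10xxxxxx ✓), payload 101101.
Byte 3: 0xBF = 10111111 (10xxxxxx ✓), payload 111111.
Concatenate: 1010101101111111 = 0xAB7F (16 bits → U+AB7F).

U+AB7F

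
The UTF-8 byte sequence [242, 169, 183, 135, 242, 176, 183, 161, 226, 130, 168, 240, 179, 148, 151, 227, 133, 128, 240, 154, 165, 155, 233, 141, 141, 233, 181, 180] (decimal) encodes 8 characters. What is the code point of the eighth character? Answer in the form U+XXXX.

Offset 0: leading byte 0xF2 = 11110010 → 4-byte char #1 = F2 A9 B7 87.
Offset 4: leading byte 0xF2 = 11110010 → 4-byte char #2 = F2 B0 B7 A1.
Offset 8: leading byte 0xE2 = 11100010 → 3-byte char #3 = E2 82 A8.
Offset 11: leading byte 0xF0 = 11110000 → 4-byte char #4 = F0 B3 94 97.
Offset 15: leading byte 0xE3 = 11100011 → 3-byte char #5 = E3 85 80.
Offset 18: leading byte 0xF0 = 11110000 → 4-byte char #6 = F0 9A A5 9B.
Offset 22: leading byte 0xE9 = 11101001 → 3-byte char #7 = E9 8D 8D.
Offset 25: leading byte 0xE9 = 11101001 → 3-byte char #8 = E9 B5 B4.
Leading byte 0xE9 = 11101001 matches 1110xxxx → 3-byte sequence.
Byte 1: 0xE9 = 11101001, payload 1001 (4 bits).
Byte 2: 0xB5 = 10110101 (10xxxxxx ✓), payload 110101.
Byte 3: 0xB4 = 10110100 (10xxxxxx ✓), payload 110100.
Concatenate: 1001110101110100 = 0x9D74 (16 bits → U+9D74).

U+9D74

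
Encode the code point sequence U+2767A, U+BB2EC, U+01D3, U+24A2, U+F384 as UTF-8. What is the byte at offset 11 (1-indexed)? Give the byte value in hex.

1-indexed offset 11 is 0-indexed offset 10.
U+2767A → 4-byte form F0 A7 99 BA at offsets 0–3.
U+BB2EC → 4-byte form F2 BB 8B AC at offsets 4–7.
U+01D3 → 2-byte form C7 93 at offsets 8–9.
U+24A2 → 3-byte form E2 92 A2 at offsets 10–12.
Offset 10 falls in char 4's range; it's byte 1 of E2 92 A2 = 0xE2.

0xE2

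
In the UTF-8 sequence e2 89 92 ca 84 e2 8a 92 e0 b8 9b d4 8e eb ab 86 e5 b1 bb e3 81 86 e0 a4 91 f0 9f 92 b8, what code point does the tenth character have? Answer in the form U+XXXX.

U+1F4B8

Offset 0: leading byte 0xE2 = 11100010 → 3-byte char #1 = E2 89 92.
Offset 3: leading byte 0xCA = 11001010 → 2-byte char #2 = CA 84.
Offset 5: leading byte 0xE2 = 11100010 → 3-byte char #3 = E2 8A 92.
Offset 8: leading byte 0xE0 = 11100000 → 3-byte char #4 = E0 B8 9B.
Offset 11: leading byte 0xD4 = 11010100 → 2-byte char #5 = D4 8E.
Offset 13: leading byte 0xEB = 11101011 → 3-byte char #6 = EB AB 86.
Offset 16: leading byte 0xE5 = 11100101 → 3-byte char #7 = E5 B1 BB.
Offset 19: leading byte 0xE3 = 11100011 → 3-byte char #8 = E3 81 86.
Offset 22: leading byte 0xE0 = 11100000 → 3-byte char #9 = E0 A4 91.
Offset 25: leading byte 0xF0 = 11110000 → 4-byte char #10 = F0 9F 92 B8.
Leading byte 0xF0 = 11110000 matches 11110xxx → 4-byte sequence.
Byte 1: 0xF0 = 11110000, payload 000 (3 bits).
Byte 2: 0x9F = 10011111 (10xxxxxx ✓), payload 011111.
Byte 3: 0x92 = 10010010 (10xxxxxx ✓), payload 010010.
Byte 4: 0xB8 = 10111000 (10xxxxxx ✓), payload 111000.
Concatenate: 000011111010010111000 = 0x1F4B8 (21 bits → U+1F4B8).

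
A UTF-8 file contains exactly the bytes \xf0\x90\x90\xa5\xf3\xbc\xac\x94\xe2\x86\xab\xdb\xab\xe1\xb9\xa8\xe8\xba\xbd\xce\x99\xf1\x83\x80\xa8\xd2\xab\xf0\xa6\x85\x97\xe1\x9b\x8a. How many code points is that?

Byte at offset 0: 0xF0 = 11110000 → 4-byte char (#1). Advance 4.
Byte at offset 4: 0xF3 = 11110011 → 4-byte char (#2). Advance 4.
Byte at offset 8: 0xE2 = 11100010 → 3-byte char (#3). Advance 3.
Byte at offset 11: 0xDB = 11011011 → 2-byte char (#4). Advance 2.
Byte at offset 13: 0xE1 = 11100001 → 3-byte char (#5). Advance 3.
Byte at offset 16: 0xE8 = 11101000 → 3-byte char (#6). Advance 3.
Byte at offset 19: 0xCE = 11001110 → 2-byte char (#7). Advance 2.
Byte at offset 21: 0xF1 = 11110001 → 4-byte char (#8). Advance 4.
Byte at offset 25: 0xD2 = 11010010 → 2-byte char (#9). Advance 2.
Byte at offset 27: 0xF0 = 11110000 → 4-byte char (#10). Advance 4.
Byte at offset 31: 0xE1 = 11100001 → 3-byte char (#11). Advance 3.
Reached end at offset 34 after 11 code points.

11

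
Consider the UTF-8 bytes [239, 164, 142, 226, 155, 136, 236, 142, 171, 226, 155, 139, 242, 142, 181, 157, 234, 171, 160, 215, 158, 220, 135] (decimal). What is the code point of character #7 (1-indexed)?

Offset 0: leading byte 0xEF = 11101111 → 3-byte char #1 = EF A4 8E.
Offset 3: leading byte 0xE2 = 11100010 → 3-byte char #2 = E2 9B 88.
Offset 6: leading byte 0xEC = 11101100 → 3-byte char #3 = EC 8E AB.
Offset 9: leading byte 0xE2 = 11100010 → 3-byte char #4 = E2 9B 8B.
Offset 12: leading byte 0xF2 = 11110010 → 4-byte char #5 = F2 8E B5 9D.
Offset 16: leading byte 0xEA = 11101010 → 3-byte char #6 = EA AB A0.
Offset 19: leading byte 0xD7 = 11010111 → 2-byte char #7 = D7 9E.
Leading byte 0xD7 = 11010111 matches 110xxxxx → 2-byte sequence.
Byte 1: 0xD7 = 11010111, payload 10111 (5 bits).
Byte 2: 0x9E = 10011110 (10xxxxxx ✓), payload 011110.
Concatenate: 10111011110 = 0x5DE (11 bits → U+05DE).

U+05DE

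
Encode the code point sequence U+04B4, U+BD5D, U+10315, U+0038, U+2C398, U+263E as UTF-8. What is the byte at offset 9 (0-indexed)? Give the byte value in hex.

U+04B4 → 2-byte form D2 B4 at offsets 0–1.
U+BD5D → 3-byte form EB B5 9D at offsets 2–4.
U+10315 → 4-byte form F0 90 8C 95 at offsets 5–8.
U+0038 → 1-byte form 38 at offsets 9–9.
Offset 9 falls in char 4's range; it's byte 1 of 38 = 0x38.

0x38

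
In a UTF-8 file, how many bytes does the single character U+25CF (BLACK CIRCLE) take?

3

U+25CF = 0x25CF. UTF-8 uses 1 byte below 0x80, 2 below 0x800, 3 below 0x10000, 4 up to 0x10FFFF. 0x25CF is in U+0800–U+FFFF → 3 bytes.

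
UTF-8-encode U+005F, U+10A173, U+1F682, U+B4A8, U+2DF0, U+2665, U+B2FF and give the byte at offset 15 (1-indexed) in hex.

1-indexed offset 15 is 0-indexed offset 14.
U+005F → 1-byte form 5F at offsets 0–0.
U+10A173 → 4-byte form F4 8A 85 B3 at offsets 1–4.
U+1F682 → 4-byte form F0 9F 9A 82 at offsets 5–8.
U+B4A8 → 3-byte form EB 92 A8 at offsets 9–11.
U+2DF0 → 3-byte form E2 B7 B0 at offsets 12–14.
Offset 14 falls in char 5's range; it's byte 3 of E2 B7 B0 = 0xB0.

0xB0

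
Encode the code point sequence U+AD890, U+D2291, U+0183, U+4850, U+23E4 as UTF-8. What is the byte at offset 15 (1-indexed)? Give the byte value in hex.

1-indexed offset 15 is 0-indexed offset 14.
U+AD890 → 4-byte form F2 AD A2 90 at offsets 0–3.
U+D2291 → 4-byte form F3 92 8A 91 at offsets 4–7.
U+0183 → 2-byte form C6 83 at offsets 8–9.
U+4850 → 3-byte form E4 A1 90 at offsets 10–12.
U+23E4 → 3-byte form E2 8F A4 at offsets 13–15.
Offset 14 falls in char 5's range; it's byte 2 of E2 8F A4 = 0x8F.

0x8F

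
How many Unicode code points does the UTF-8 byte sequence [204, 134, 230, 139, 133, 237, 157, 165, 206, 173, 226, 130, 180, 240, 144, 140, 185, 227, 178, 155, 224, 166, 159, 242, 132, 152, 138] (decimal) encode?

9

Byte at offset 0: 0xCC = 11001100 → 2-byte char (#1). Advance 2.
Byte at offset 2: 0xE6 = 11100110 → 3-byte char (#2). Advance 3.
Byte at offset 5: 0xED = 11101101 → 3-byte char (#3). Advance 3.
Byte at offset 8: 0xCE = 11001110 → 2-byte char (#4). Advance 2.
Byte at offset 10: 0xE2 = 11100010 → 3-byte char (#5). Advance 3.
Byte at offset 13: 0xF0 = 11110000 → 4-byte char (#6). Advance 4.
Byte at offset 17: 0xE3 = 11100011 → 3-byte char (#7). Advance 3.
Byte at offset 20: 0xE0 = 11100000 → 3-byte char (#8). Advance 3.
Byte at offset 23: 0xF2 = 11110010 → 4-byte char (#9). Advance 4.
Reached end at offset 27 after 9 code points.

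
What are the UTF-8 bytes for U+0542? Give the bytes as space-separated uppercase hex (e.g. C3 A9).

U+0542 = 0x542 = 1346 decimal. In range U+0080–U+07FF → 2-byte form: 110xxxxx 10xxxxxx.
Binary (11 bits): 10101000010.
Split 5+6: 10101 | 000010.
Byte 1: 11010101 = 0xD5.
Byte 2: 10000010 = 0x82.

D5 82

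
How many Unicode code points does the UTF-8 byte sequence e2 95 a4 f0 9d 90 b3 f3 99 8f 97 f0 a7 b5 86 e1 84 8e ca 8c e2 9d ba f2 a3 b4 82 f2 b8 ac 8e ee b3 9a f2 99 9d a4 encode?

Byte at offset 0: 0xE2 = 11100010 → 3-byte char (#1). Advance 3.
Byte at offset 3: 0xF0 = 11110000 → 4-byte char (#2). Advance 4.
Byte at offset 7: 0xF3 = 11110011 → 4-byte char (#3). Advance 4.
Byte at offset 11: 0xF0 = 11110000 → 4-byte char (#4). Advance 4.
Byte at offset 15: 0xE1 = 11100001 → 3-byte char (#5). Advance 3.
Byte at offset 18: 0xCA = 11001010 → 2-byte char (#6). Advance 2.
Byte at offset 20: 0xE2 = 11100010 → 3-byte char (#7). Advance 3.
Byte at offset 23: 0xF2 = 11110010 → 4-byte char (#8). Advance 4.
Byte at offset 27: 0xF2 = 11110010 → 4-byte char (#9). Advance 4.
Byte at offset 31: 0xEE = 11101110 → 3-byte char (#10). Advance 3.
Byte at offset 34: 0xF2 = 11110010 → 4-byte char (#11). Advance 4.
Reached end at offset 38 after 11 code points.

11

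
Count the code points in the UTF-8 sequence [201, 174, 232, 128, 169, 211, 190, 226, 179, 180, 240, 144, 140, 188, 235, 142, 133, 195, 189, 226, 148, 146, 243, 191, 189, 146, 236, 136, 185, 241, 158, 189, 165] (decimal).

11

Byte at offset 0: 0xC9 = 11001001 → 2-byte char (#1). Advance 2.
Byte at offset 2: 0xE8 = 11101000 → 3-byte char (#2). Advance 3.
Byte at offset 5: 0xD3 = 11010011 → 2-byte char (#3). Advance 2.
Byte at offset 7: 0xE2 = 11100010 → 3-byte char (#4). Advance 3.
Byte at offset 10: 0xF0 = 11110000 → 4-byte char (#5). Advance 4.
Byte at offset 14: 0xEB = 11101011 → 3-byte char (#6). Advance 3.
Byte at offset 17: 0xC3 = 11000011 → 2-byte char (#7). Advance 2.
Byte at offset 19: 0xE2 = 11100010 → 3-byte char (#8). Advance 3.
Byte at offset 22: 0xF3 = 11110011 → 4-byte char (#9). Advance 4.
Byte at offset 26: 0xEC = 11101100 → 3-byte char (#10). Advance 3.
Byte at offset 29: 0xF1 = 11110001 → 4-byte char (#11). Advance 4.
Reached end at offset 33 after 11 code points.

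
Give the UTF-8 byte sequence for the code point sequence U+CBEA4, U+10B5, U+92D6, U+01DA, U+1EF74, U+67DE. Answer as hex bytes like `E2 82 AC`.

U+CBEA4: 4-byte form → F3 8B BA A4.
U+10B5: 3-byte form → E1 82 B5.
U+92D6: 3-byte form → E9 8B 96.
U+01DA: 2-byte form → C7 9A.
U+1EF74: 4-byte form → F0 9E BD B4.
U+67DE: 3-byte form → E6 9F 9E.
Concatenated (19 bytes): F3 8B BA A4 E1 82 B5 E9 8B 96 C7 9A F0 9E BD B4 E6 9F 9E.

F3 8B BA A4 E1 82 B5 E9 8B 96 C7 9A F0 9E BD B4 E6 9F 9E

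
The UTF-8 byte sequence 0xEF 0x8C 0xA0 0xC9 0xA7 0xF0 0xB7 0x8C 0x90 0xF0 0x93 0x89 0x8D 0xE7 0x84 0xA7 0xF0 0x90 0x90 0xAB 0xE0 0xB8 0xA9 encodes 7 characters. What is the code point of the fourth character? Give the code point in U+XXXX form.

U+1324D

Offset 0: leading byte 0xEF = 11101111 → 3-byte char #1 = EF 8C A0.
Offset 3: leading byte 0xC9 = 11001001 → 2-byte char #2 = C9 A7.
Offset 5: leading byte 0xF0 = 11110000 → 4-byte char #3 = F0 B7 8C 90.
Offset 9: leading byte 0xF0 = 11110000 → 4-byte char #4 = F0 93 89 8D.
Leading byte 0xF0 = 11110000 matches 11110xxx → 4-byte sequence.
Byte 1: 0xF0 = 11110000, payload 000 (3 bits).
Byte 2: 0x93 = 10010011 (10xxxxxx ✓), payload 010011.
Byte 3: 0x89 = 10001001 (10xxxxxx ✓), payload 001001.
Byte 4: 0x8D = 10001101 (10xxxxxx ✓), payload 001101.
Concatenate: 000010011001001001101 = 0x1324D (21 bits → U+1324D).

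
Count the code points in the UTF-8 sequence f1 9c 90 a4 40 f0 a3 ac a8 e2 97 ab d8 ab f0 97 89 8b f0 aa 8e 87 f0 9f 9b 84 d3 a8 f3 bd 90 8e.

10

Byte at offset 0: 0xF1 = 11110001 → 4-byte char (#1). Advance 4.
Byte at offset 4: 0x40 = 01000000 → 1-byte char (#2). Advance 1.
Byte at offset 5: 0xF0 = 11110000 → 4-byte char (#3). Advance 4.
Byte at offset 9: 0xE2 = 11100010 → 3-byte char (#4). Advance 3.
Byte at offset 12: 0xD8 = 11011000 → 2-byte char (#5). Advance 2.
Byte at offset 14: 0xF0 = 11110000 → 4-byte char (#6). Advance 4.
Byte at offset 18: 0xF0 = 11110000 → 4-byte char (#7). Advance 4.
Byte at offset 22: 0xF0 = 11110000 → 4-byte char (#8). Advance 4.
Byte at offset 26: 0xD3 = 11010011 → 2-byte char (#9). Advance 2.
Byte at offset 28: 0xF3 = 11110011 → 4-byte char (#10). Advance 4.
Reached end at offset 32 after 10 code points.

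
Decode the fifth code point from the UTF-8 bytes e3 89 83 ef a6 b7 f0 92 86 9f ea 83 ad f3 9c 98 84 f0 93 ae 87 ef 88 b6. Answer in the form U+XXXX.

Offset 0: leading byte 0xE3 = 11100011 → 3-byte char #1 = E3 89 83.
Offset 3: leading byte 0xEF = 11101111 → 3-byte char #2 = EF A6 B7.
Offset 6: leading byte 0xF0 = 11110000 → 4-byte char #3 = F0 92 86 9F.
Offset 10: leading byte 0xEA = 11101010 → 3-byte char #4 = EA 83 AD.
Offset 13: leading byte 0xF3 = 11110011 → 4-byte char #5 = F3 9C 98 84.
Leading byte 0xF3 = 11110011 matches 11110xxx → 4-byte sequence.
Byte 1: 0xF3 = 11110011, payload 011 (3 bits).
Byte 2: 0x9C = 10011100 (10xxxxxx ✓), payload 011100.
Byte 3: 0x98 = 10011000 (10xxxxxx ✓), payload 011000.
Byte 4: 0x84 = 10000100 (10xxxxxx ✓), payload 000100.
Concatenate: 011011100011000000100 = 0xDC604 (21 bits → U+DC604).

U+DC604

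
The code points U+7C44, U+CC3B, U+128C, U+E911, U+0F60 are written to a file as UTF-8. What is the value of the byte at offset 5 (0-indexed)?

0xBB

U+7C44 → 3-byte form E7 B1 84 at offsets 0–2.
U+CC3B → 3-byte form EC B0 BB at offsets 3–5.
Offset 5 falls in char 2's range; it's byte 3 of EC B0 BB = 0xBB.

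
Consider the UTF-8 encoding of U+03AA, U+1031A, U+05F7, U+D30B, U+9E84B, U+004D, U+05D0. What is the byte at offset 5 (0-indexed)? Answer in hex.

U+03AA → 2-byte form CE AA at offsets 0–1.
U+1031A → 4-byte form F0 90 8C 9A at offsets 2–5.
Offset 5 falls in char 2's range; it's byte 4 of F0 90 8C 9A = 0x9A.

0x9A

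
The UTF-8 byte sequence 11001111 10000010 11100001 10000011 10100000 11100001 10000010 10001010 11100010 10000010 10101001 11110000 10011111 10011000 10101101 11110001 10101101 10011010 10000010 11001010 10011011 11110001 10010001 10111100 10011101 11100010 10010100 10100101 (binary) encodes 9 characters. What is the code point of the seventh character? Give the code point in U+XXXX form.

Offset 0: leading byte 0xCF = 11001111 → 2-byte char #1 = CF 82.
Offset 2: leading byte 0xE1 = 11100001 → 3-byte char #2 = E1 83 A0.
Offset 5: leading byte 0xE1 = 11100001 → 3-byte char #3 = E1 82 8A.
Offset 8: leading byte 0xE2 = 11100010 → 3-byte char #4 = E2 82 A9.
Offset 11: leading byte 0xF0 = 11110000 → 4-byte char #5 = F0 9F 98 AD.
Offset 15: leading byte 0xF1 = 11110001 → 4-byte char #6 = F1 AD 9A 82.
Offset 19: leading byte 0xCA = 11001010 → 2-byte char #7 = CA 9B.
Leading byte 0xCA = 11001010 matches 110xxxxx → 2-byte sequence.
Byte 1: 0xCA = 11001010, payload 01010 (5 bits).
Byte 2: 0x9B = 10011011 (10xxxxxx ✓), payload 011011.
Concatenate: 01010011011 = 0x29B (11 bits → U+029B).

U+029B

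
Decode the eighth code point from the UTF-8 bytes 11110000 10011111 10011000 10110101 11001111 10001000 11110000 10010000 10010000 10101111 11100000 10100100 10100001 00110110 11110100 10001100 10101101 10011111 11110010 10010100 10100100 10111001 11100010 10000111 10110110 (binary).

U+21F6

Offset 0: leading byte 0xF0 = 11110000 → 4-byte char #1 = F0 9F 98 B5.
Offset 4: leading byte 0xCF = 11001111 → 2-byte char #2 = CF 88.
Offset 6: leading byte 0xF0 = 11110000 → 4-byte char #3 = F0 90 90 AF.
Offset 10: leading byte 0xE0 = 11100000 → 3-byte char #4 = E0 A4 A1.
Offset 13: leading byte 0x36 = 00110110 → 1-byte char #5 = 36.
Offset 14: leading byte 0xF4 = 11110100 → 4-byte char #6 = F4 8C AD 9F.
Offset 18: leading byte 0xF2 = 11110010 → 4-byte char #7 = F2 94 A4 B9.
Offset 22: leading byte 0xE2 = 11100010 → 3-byte char #8 = E2 87 B6.
Leading byte 0xE2 = 11100010 matches 1110xxxx → 3-byte sequence.
Byte 1: 0xE2 = 11100010, payload 0010 (4 bits).
Byte 2: 0x87 = 10000111 (10xxxxxx ✓), payload 000111.
Byte 3: 0xB6 = 10110110 (10xxxxxx ✓), payload 110110.
Concatenate: 0010000111110110 = 0x21F6 (16 bits → U+21F6).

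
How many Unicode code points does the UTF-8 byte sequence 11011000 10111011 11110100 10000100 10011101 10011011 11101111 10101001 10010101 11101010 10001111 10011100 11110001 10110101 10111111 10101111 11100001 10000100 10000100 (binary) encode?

Byte at offset 0: 0xD8 = 11011000 → 2-byte char (#1). Advance 2.
Byte at offset 2: 0xF4 = 11110100 → 4-byte char (#2). Advance 4.
Byte at offset 6: 0xEF = 11101111 → 3-byte char (#3). Advance 3.
Byte at offset 9: 0xEA = 11101010 → 3-byte char (#4). Advance 3.
Byte at offset 12: 0xF1 = 11110001 → 4-byte char (#5). Advance 4.
Byte at offset 16: 0xE1 = 11100001 → 3-byte char (#6). Advance 3.
Reached end at offset 19 after 6 code points.

6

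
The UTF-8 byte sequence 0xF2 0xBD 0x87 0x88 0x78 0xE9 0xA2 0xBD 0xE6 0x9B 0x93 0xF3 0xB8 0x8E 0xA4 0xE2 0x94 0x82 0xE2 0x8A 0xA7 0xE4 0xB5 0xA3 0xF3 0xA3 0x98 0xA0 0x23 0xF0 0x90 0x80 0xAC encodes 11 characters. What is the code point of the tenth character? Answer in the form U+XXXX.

Offset 0: leading byte 0xF2 = 11110010 → 4-byte char #1 = F2 BD 87 88.
Offset 4: leading byte 0x78 = 01111000 → 1-byte char #2 = 78.
Offset 5: leading byte 0xE9 = 11101001 → 3-byte char #3 = E9 A2 BD.
Offset 8: leading byte 0xE6 = 11100110 → 3-byte char #4 = E6 9B 93.
Offset 11: leading byte 0xF3 = 11110011 → 4-byte char #5 = F3 B8 8E A4.
Offset 15: leading byte 0xE2 = 11100010 → 3-byte char #6 = E2 94 82.
Offset 18: leading byte 0xE2 = 11100010 → 3-byte char #7 = E2 8A A7.
Offset 21: leading byte 0xE4 = 11100100 → 3-byte char #8 = E4 B5 A3.
Offset 24: leading byte 0xF3 = 11110011 → 4-byte char #9 = F3 A3 98 A0.
Offset 28: leading byte 0x23 = 00100011 → 1-byte char #10 = 23.
Leading byte 0x23 = 00100011 matches 0xxxxxxx → 1-byte sequence.
Byte 1: 0x23 = 00100011, payload 0100011 (7 bits).
Concatenate: 0100011 = 0x23 (7 bits → U+0023).

U+0023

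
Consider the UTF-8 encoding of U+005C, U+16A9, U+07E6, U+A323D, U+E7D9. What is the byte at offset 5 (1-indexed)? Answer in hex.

1-indexed offset 5 is 0-indexed offset 4.
U+005C → 1-byte form 5C at offsets 0–0.
U+16A9 → 3-byte form E1 9A A9 at offsets 1–3.
U+07E6 → 2-byte form DF A6 at offsets 4–5.
Offset 4 falls in char 3's range; it's byte 1 of DF A6 = 0xDF.

0xDF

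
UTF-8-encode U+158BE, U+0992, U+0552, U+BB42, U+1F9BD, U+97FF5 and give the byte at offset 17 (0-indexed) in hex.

0x97

U+158BE → 4-byte form F0 95 A2 BE at offsets 0–3.
U+0992 → 3-byte form E0 A6 92 at offsets 4–6.
U+0552 → 2-byte form D5 92 at offsets 7–8.
U+BB42 → 3-byte form EB AD 82 at offsets 9–11.
U+1F9BD → 4-byte form F0 9F A6 BD at offsets 12–15.
U+97FF5 → 4-byte form F2 97 BF B5 at offsets 16–19.
Offset 17 falls in char 6's range; it's byte 2 of F2 97 BF B5 = 0x97.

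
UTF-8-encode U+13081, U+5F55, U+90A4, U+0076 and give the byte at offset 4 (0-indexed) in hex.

U+13081 → 4-byte form F0 93 82 81 at offsets 0–3.
U+5F55 → 3-byte form E5 BD 95 at offsets 4–6.
Offset 4 falls in char 2's range; it's byte 1 of E5 BD 95 = 0xE5.

0xE5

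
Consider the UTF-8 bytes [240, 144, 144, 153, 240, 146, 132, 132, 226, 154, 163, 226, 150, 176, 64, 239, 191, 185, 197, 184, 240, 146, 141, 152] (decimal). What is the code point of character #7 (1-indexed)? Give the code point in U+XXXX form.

U+0178

Offset 0: leading byte 0xF0 = 11110000 → 4-byte char #1 = F0 90 90 99.
Offset 4: leading byte 0xF0 = 11110000 → 4-byte char #2 = F0 92 84 84.
Offset 8: leading byte 0xE2 = 11100010 → 3-byte char #3 = E2 9A A3.
Offset 11: leading byte 0xE2 = 11100010 → 3-byte char #4 = E2 96 B0.
Offset 14: leading byte 0x40 = 01000000 → 1-byte char #5 = 40.
Offset 15: leading byte 0xEF = 11101111 → 3-byte char #6 = EF BF B9.
Offset 18: leading byte 0xC5 = 11000101 → 2-byte char #7 = C5 B8.
Leading byte 0xC5 = 11000101 matches 110xxxxx → 2-byte sequence.
Byte 1: 0xC5 = 11000101, payload 00101 (5 bits).
Byte 2: 0xB8 = 10111000 (10xxxxxx ✓), payload 111000.
Concatenate: 00101111000 = 0x178 (11 bits → U+0178).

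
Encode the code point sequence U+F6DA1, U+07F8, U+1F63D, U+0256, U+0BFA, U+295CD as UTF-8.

F3 B6 B6 A1 DF B8 F0 9F 98 BD C9 96 E0 AF BA F0 A9 97 8D

U+F6DA1: 4-byte form → F3 B6 B6 A1.
U+07F8: 2-byte form → DF B8.
U+1F63D: 4-byte form → F0 9F 98 BD.
U+0256: 2-byte form → C9 96.
U+0BFA: 3-byte form → E0 AF BA.
U+295CD: 4-byte form → F0 A9 97 8D.
Concatenated (19 bytes): F3 B6 B6 A1 DF B8 F0 9F 98 BD C9 96 E0 AF BA F0 A9 97 8D.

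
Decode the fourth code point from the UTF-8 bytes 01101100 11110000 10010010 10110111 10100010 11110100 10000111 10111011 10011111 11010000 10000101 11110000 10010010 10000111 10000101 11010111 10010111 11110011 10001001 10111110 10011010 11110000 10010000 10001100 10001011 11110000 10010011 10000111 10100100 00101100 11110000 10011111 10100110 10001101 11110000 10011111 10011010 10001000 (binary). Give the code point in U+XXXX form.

U+0405

Offset 0: leading byte 0x6C = 01101100 → 1-byte char #1 = 6C.
Offset 1: leading byte 0xF0 = 11110000 → 4-byte char #2 = F0 92 B7 A2.
Offset 5: leading byte 0xF4 = 11110100 → 4-byte char #3 = F4 87 BB 9F.
Offset 9: leading byte 0xD0 = 11010000 → 2-byte char #4 = D0 85.
Leading byte 0xD0 = 11010000 matches 110xxxxx → 2-byte sequence.
Byte 1: 0xD0 = 11010000, payload 10000 (5 bits).
Byte 2: 0x85 = 10000101 (10xxxxxx ✓), payload 000101.
Concatenate: 10000000101 = 0x405 (11 bits → U+0405).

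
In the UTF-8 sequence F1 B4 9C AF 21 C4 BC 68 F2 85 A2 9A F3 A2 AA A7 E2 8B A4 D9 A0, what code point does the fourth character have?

U+0068

Offset 0: leading byte 0xF1 = 11110001 → 4-byte char #1 = F1 B4 9C AF.
Offset 4: leading byte 0x21 = 00100001 → 1-byte char #2 = 21.
Offset 5: leading byte 0xC4 = 11000100 → 2-byte char #3 = C4 BC.
Offset 7: leading byte 0x68 = 01101000 → 1-byte char #4 = 68.
Leading byte 0x68 = 01101000 matches 0xxxxxxx → 1-byte sequence.
Byte 1: 0x68 = 01101000, payload 1101000 (7 bits).
Concatenate: 1101000 = 0x68 (7 bits → U+0068).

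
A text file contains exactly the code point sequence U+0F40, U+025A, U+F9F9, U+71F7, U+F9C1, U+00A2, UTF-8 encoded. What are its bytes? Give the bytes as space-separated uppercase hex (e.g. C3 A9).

E0 BD 80 C9 9A EF A7 B9 E7 87 B7 EF A7 81 C2 A2

U+0F40: 3-byte form → E0 BD 80.
U+025A: 2-byte form → C9 9A.
U+F9F9: 3-byte form → EF A7 B9.
U+71F7: 3-byte form → E7 87 B7.
U+F9C1: 3-byte form → EF A7 81.
U+00A2: 2-byte form → C2 A2.
Concatenated (16 bytes): E0 BD 80 C9 9A EF A7 B9 E7 87 B7 EF A7 81 C2 A2.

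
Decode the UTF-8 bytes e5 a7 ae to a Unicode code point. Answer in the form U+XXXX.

Leading byte 0xE5 = 11100101 matches 1110xxxx → 3-byte sequence.
Byte 1: 0xE5 = 11100101, payload 0101 (4 bits).
Byte 2: 0xA7 = 10100111 (10xxxxxx ✓), payload 100111.
Byte 3: 0xAE = 10101110 (10xxxxxx ✓), payload 101110.
Concatenate: 0101100111101110 = 0x59EE (16 bits → U+59EE).

U+59EE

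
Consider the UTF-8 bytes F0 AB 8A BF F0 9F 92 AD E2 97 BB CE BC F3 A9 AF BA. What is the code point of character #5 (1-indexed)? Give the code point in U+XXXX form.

Offset 0: leading byte 0xF0 = 11110000 → 4-byte char #1 = F0 AB 8A BF.
Offset 4: leading byte 0xF0 = 11110000 → 4-byte char #2 = F0 9F 92 AD.
Offset 8: leading byte 0xE2 = 11100010 → 3-byte char #3 = E2 97 BB.
Offset 11: leading byte 0xCE = 11001110 → 2-byte char #4 = CE BC.
Offset 13: leading byte 0xF3 = 11110011 → 4-byte char #5 = F3 A9 AF BA.
Leading byte 0xF3 = 11110011 matches 11110xxx → 4-byte sequence.
Byte 1: 0xF3 = 11110011, payload 011 (3 bits).
Byte 2: 0xA9 = 10101001 (10xxxxxx ✓), payload 101001.
Byte 3: 0xAF = 10101111 (10xxxxxx ✓), payload 101111.
Byte 4: 0xBA = 10111010 (10xxxxxx ✓), payload 111010.
Concatenate: 011101001101111111010 = 0xE9BFA (21 bits → U+E9BFA).

U+E9BFA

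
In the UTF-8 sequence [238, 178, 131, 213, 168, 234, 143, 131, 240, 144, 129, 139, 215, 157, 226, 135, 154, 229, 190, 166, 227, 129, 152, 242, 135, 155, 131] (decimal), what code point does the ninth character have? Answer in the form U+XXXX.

U+876C3

Offset 0: leading byte 0xEE = 11101110 → 3-byte char #1 = EE B2 83.
Offset 3: leading byte 0xD5 = 11010101 → 2-byte char #2 = D5 A8.
Offset 5: leading byte 0xEA = 11101010 → 3-byte char #3 = EA 8F 83.
Offset 8: leading byte 0xF0 = 11110000 → 4-byte char #4 = F0 90 81 8B.
Offset 12: leading byte 0xD7 = 11010111 → 2-byte char #5 = D7 9D.
Offset 14: leading byte 0xE2 = 11100010 → 3-byte char #6 = E2 87 9A.
Offset 17: leading byte 0xE5 = 11100101 → 3-byte char #7 = E5 BE A6.
Offset 20: leading byte 0xE3 = 11100011 → 3-byte char #8 = E3 81 98.
Offset 23: leading byte 0xF2 = 11110010 → 4-byte char #9 = F2 87 9B 83.
Leading byte 0xF2 = 11110010 matches 11110xxx → 4-byte sequence.
Byte 1: 0xF2 = 11110010, payload 010 (3 bits).
Byte 2: 0x87 = 10000111 (10xxxxxx ✓), payload 000111.
Byte 3: 0x9B = 10011011 (10xxxxxx ✓), payload 011011.
Byte 4: 0x83 = 10000011 (10xxxxxx ✓), payload 000011.
Concatenate: 010000111011011000011 = 0x876C3 (21 bits → U+876C3).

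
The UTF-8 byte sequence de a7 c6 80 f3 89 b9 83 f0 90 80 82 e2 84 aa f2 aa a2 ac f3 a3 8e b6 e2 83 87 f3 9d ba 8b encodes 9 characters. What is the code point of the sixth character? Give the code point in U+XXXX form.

U+AA8AC

Offset 0: leading byte 0xDE = 11011110 → 2-byte char #1 = DE A7.
Offset 2: leading byte 0xC6 = 11000110 → 2-byte char #2 = C6 80.
Offset 4: leading byte 0xF3 = 11110011 → 4-byte char #3 = F3 89 B9 83.
Offset 8: leading byte 0xF0 = 11110000 → 4-byte char #4 = F0 90 80 82.
Offset 12: leading byte 0xE2 = 11100010 → 3-byte char #5 = E2 84 AA.
Offset 15: leading byte 0xF2 = 11110010 → 4-byte char #6 = F2 AA A2 AC.
Leading byte 0xF2 = 11110010 matches 11110xxx → 4-byte sequence.
Byte 1: 0xF2 = 11110010, payload 010 (3 bits).
Byte 2: 0xAA = 10101010 (10xxxxxx ✓), payload 101010.
Byte 3: 0xA2 = 10100010 (10xxxxxx ✓), payload 100010.
Byte 4: 0xAC = 10101100 (10xxxxxx ✓), payload 101100.
Concatenate: 010101010100010101100 = 0xAA8AC (21 bits → U+AA8AC).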